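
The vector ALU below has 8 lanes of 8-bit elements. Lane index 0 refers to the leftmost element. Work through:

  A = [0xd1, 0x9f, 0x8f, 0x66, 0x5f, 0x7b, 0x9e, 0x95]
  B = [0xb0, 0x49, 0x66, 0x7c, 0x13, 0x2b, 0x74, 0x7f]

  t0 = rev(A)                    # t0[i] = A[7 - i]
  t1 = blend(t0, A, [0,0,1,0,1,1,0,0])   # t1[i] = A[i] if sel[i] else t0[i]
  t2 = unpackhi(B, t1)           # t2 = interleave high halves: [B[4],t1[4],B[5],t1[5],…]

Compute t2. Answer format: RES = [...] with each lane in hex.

t0 = [0x95, 0x9e, 0x7b, 0x5f, 0x66, 0x8f, 0x9f, 0xd1]
t1 = [0x95, 0x9e, 0x8f, 0x5f, 0x5f, 0x7b, 0x9f, 0xd1]
t2 = [0x13, 0x5f, 0x2b, 0x7b, 0x74, 0x9f, 0x7f, 0xd1]

RES = [0x13, 0x5f, 0x2b, 0x7b, 0x74, 0x9f, 0x7f, 0xd1]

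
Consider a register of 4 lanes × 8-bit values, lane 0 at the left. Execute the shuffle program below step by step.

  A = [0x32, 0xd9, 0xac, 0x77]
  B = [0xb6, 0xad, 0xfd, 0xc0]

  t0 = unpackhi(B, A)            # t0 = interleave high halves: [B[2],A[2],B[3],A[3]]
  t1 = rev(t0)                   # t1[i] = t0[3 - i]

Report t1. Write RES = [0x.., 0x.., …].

t0 = [0xfd, 0xac, 0xc0, 0x77]
t1 = [0x77, 0xc0, 0xac, 0xfd]

RES = [0x77, 0xc0, 0xac, 0xfd]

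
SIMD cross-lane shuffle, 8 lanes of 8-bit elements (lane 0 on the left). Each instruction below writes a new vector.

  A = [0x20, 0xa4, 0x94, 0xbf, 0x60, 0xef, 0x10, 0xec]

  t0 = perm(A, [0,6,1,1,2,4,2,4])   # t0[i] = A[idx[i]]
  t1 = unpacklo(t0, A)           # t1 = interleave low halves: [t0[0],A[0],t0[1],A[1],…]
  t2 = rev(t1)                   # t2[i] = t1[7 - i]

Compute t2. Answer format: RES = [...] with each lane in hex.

RES = [ 0xbf  0xa4  0x94  0xa4  0xa4  0x10  0x20  0x20 ]

t0 = [0x20, 0x10, 0xa4, 0xa4, 0x94, 0x60, 0x94, 0x60]
t1 = [0x20, 0x20, 0x10, 0xa4, 0xa4, 0x94, 0xa4, 0xbf]
t2 = [0xbf, 0xa4, 0x94, 0xa4, 0xa4, 0x10, 0x20, 0x20]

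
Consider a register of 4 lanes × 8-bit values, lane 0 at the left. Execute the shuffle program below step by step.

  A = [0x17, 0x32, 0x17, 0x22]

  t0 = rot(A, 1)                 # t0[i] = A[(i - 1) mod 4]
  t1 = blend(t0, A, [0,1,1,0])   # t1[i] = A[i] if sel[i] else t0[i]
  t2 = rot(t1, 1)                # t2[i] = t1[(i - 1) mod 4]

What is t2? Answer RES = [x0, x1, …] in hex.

RES = [ 0x17  0x22  0x32  0x17 ]

  t0: 22 17 32 17
  t1: 22 32 17 17
  t2: 17 22 32 17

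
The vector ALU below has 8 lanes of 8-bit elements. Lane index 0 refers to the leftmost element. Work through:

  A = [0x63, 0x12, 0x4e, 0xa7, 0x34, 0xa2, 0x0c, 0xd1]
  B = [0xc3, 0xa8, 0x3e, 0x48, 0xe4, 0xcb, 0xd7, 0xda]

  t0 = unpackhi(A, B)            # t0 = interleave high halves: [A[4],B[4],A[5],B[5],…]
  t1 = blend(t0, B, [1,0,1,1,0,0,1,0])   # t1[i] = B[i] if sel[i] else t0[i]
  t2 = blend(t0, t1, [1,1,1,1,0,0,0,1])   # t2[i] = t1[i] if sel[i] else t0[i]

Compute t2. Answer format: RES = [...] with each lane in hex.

→ t0 |34|e4|a2|cb|0c|d7|d1|da|
→ t1 |c3|e4|3e|48|0c|d7|d7|da|
→ t2 |c3|e4|3e|48|0c|d7|d1|da|

RES = [ 0xc3  0xe4  0x3e  0x48  0x0c  0xd7  0xd1  0xda ]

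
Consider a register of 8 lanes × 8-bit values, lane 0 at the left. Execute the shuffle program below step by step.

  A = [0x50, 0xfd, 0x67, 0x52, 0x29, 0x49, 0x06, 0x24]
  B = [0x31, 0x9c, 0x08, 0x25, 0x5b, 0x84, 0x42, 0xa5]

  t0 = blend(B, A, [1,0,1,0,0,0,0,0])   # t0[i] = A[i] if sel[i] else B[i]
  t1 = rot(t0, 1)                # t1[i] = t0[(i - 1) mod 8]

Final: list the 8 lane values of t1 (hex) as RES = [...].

→ t0 |50|9c|67|25|5b|84|42|a5|
→ t1 |a5|50|9c|67|25|5b|84|42|

RES = [ 0xa5  0x50  0x9c  0x67  0x25  0x5b  0x84  0x42 ]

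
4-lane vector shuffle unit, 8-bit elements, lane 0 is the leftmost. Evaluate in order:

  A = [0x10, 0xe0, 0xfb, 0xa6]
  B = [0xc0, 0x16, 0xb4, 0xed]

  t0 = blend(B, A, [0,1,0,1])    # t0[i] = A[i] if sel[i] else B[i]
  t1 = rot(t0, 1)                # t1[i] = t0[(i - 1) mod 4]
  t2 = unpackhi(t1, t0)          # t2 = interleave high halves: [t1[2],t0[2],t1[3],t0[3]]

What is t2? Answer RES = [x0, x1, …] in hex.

RES = [ 0xe0  0xb4  0xb4  0xa6 ]

  t0: c0 e0 b4 a6
  t1: a6 c0 e0 b4
  t2: e0 b4 b4 a6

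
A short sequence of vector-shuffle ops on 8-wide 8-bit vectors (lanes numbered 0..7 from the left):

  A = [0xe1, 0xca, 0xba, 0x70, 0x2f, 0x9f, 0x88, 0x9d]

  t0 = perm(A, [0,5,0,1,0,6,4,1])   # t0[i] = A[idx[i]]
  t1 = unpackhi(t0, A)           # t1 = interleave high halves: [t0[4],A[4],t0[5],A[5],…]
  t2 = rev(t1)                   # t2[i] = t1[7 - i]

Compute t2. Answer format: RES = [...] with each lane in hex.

RES = [ 0x9d  0xca  0x88  0x2f  0x9f  0x88  0x2f  0xe1 ]

  t0: e1 9f e1 ca e1 88 2f ca
  t1: e1 2f 88 9f 2f 88 ca 9d
  t2: 9d ca 88 2f 9f 88 2f e1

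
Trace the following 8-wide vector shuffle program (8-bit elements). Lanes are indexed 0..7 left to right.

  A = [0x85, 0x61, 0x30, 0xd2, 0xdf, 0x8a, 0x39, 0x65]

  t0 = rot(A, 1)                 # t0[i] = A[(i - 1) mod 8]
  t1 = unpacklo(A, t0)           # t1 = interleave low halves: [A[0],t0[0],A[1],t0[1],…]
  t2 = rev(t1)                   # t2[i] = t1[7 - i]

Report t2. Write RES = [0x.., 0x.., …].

RES = [0x30, 0xd2, 0x61, 0x30, 0x85, 0x61, 0x65, 0x85]

→ t0 |65|85|61|30|d2|df|8a|39|
→ t1 |85|65|61|85|30|61|d2|30|
→ t2 |30|d2|61|30|85|61|65|85|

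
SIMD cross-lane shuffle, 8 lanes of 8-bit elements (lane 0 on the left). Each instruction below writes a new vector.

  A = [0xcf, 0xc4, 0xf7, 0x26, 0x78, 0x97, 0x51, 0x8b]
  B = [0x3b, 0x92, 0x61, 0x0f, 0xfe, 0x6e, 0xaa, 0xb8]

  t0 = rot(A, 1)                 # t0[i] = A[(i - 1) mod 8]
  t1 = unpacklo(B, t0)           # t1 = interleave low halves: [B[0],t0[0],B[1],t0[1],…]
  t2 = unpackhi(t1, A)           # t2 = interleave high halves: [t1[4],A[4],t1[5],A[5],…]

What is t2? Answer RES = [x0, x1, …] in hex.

→ t0 |8b|cf|c4|f7|26|78|97|51|
→ t1 |3b|8b|92|cf|61|c4|0f|f7|
→ t2 |61|78|c4|97|0f|51|f7|8b|

RES = [0x61, 0x78, 0xc4, 0x97, 0x0f, 0x51, 0xf7, 0x8b]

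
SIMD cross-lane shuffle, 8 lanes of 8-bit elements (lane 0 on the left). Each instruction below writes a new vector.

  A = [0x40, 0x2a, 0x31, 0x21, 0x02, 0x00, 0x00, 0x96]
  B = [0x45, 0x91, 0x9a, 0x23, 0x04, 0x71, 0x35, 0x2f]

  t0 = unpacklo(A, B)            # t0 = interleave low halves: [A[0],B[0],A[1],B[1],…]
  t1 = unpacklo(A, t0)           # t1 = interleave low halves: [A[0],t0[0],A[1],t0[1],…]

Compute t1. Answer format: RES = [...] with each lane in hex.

  t0: 40 45 2a 91 31 9a 21 23
  t1: 40 40 2a 45 31 2a 21 91

RES = [0x40, 0x40, 0x2a, 0x45, 0x31, 0x2a, 0x21, 0x91]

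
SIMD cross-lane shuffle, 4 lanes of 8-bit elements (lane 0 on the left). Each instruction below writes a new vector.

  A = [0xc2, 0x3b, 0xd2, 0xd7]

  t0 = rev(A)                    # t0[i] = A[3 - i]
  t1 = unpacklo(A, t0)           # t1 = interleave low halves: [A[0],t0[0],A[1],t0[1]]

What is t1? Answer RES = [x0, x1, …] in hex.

  t0: d7 d2 3b c2
  t1: c2 d7 3b d2

RES = [0xc2, 0xd7, 0x3b, 0xd2]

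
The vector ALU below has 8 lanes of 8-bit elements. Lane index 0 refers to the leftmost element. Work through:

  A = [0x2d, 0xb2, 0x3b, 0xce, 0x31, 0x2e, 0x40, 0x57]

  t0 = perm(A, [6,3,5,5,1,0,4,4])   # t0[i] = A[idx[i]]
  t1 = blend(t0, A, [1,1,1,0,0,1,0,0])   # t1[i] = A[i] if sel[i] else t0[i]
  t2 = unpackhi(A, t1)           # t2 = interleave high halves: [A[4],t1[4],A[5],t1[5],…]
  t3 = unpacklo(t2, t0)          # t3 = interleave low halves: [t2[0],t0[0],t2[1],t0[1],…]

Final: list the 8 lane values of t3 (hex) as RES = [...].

RES = [ 0x31  0x40  0xb2  0xce  0x2e  0x2e  0x2e  0x2e ]

t0 = [0x40, 0xce, 0x2e, 0x2e, 0xb2, 0x2d, 0x31, 0x31]
t1 = [0x2d, 0xb2, 0x3b, 0x2e, 0xb2, 0x2e, 0x31, 0x31]
t2 = [0x31, 0xb2, 0x2e, 0x2e, 0x40, 0x31, 0x57, 0x31]
t3 = [0x31, 0x40, 0xb2, 0xce, 0x2e, 0x2e, 0x2e, 0x2e]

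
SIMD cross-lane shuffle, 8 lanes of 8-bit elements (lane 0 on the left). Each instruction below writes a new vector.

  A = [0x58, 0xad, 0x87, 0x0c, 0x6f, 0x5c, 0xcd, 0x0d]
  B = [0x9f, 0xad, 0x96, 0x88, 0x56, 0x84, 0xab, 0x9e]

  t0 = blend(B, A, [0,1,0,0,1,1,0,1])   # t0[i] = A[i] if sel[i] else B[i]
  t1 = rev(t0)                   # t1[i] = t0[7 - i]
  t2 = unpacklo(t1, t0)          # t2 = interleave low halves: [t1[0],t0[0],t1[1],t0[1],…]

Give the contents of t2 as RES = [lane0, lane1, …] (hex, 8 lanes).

→ t0 |9f|ad|96|88|6f|5c|ab|0d|
→ t1 |0d|ab|5c|6f|88|96|ad|9f|
→ t2 |0d|9f|ab|ad|5c|96|6f|88|

RES = [0x0d, 0x9f, 0xab, 0xad, 0x5c, 0x96, 0x6f, 0x88]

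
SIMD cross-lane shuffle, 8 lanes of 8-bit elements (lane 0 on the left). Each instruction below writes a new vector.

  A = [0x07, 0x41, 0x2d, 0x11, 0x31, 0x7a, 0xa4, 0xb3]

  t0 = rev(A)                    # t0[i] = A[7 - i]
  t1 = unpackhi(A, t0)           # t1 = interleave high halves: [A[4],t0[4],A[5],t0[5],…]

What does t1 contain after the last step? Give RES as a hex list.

→ t0 |b3|a4|7a|31|11|2d|41|07|
→ t1 |31|11|7a|2d|a4|41|b3|07|

RES = [0x31, 0x11, 0x7a, 0x2d, 0xa4, 0x41, 0xb3, 0x07]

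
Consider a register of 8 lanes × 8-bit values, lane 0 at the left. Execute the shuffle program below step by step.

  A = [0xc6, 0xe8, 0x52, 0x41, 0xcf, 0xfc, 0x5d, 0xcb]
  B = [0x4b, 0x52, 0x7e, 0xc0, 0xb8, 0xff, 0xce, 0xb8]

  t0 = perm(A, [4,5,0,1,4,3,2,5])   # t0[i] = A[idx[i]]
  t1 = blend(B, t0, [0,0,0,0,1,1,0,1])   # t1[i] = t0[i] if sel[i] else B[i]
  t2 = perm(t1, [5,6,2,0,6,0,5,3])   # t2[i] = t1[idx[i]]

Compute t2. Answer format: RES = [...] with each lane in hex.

t0 = [0xcf, 0xfc, 0xc6, 0xe8, 0xcf, 0x41, 0x52, 0xfc]
t1 = [0x4b, 0x52, 0x7e, 0xc0, 0xcf, 0x41, 0xce, 0xfc]
t2 = [0x41, 0xce, 0x7e, 0x4b, 0xce, 0x4b, 0x41, 0xc0]

RES = [0x41, 0xce, 0x7e, 0x4b, 0xce, 0x4b, 0x41, 0xc0]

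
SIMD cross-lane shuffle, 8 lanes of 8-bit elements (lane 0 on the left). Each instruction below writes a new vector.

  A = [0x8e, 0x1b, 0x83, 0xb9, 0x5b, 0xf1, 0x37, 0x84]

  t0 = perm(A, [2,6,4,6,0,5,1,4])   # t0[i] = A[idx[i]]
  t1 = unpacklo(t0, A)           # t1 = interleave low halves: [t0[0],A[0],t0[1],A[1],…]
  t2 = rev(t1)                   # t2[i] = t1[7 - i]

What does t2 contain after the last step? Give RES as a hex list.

t0 = [0x83, 0x37, 0x5b, 0x37, 0x8e, 0xf1, 0x1b, 0x5b]
t1 = [0x83, 0x8e, 0x37, 0x1b, 0x5b, 0x83, 0x37, 0xb9]
t2 = [0xb9, 0x37, 0x83, 0x5b, 0x1b, 0x37, 0x8e, 0x83]

RES = [ 0xb9  0x37  0x83  0x5b  0x1b  0x37  0x8e  0x83 ]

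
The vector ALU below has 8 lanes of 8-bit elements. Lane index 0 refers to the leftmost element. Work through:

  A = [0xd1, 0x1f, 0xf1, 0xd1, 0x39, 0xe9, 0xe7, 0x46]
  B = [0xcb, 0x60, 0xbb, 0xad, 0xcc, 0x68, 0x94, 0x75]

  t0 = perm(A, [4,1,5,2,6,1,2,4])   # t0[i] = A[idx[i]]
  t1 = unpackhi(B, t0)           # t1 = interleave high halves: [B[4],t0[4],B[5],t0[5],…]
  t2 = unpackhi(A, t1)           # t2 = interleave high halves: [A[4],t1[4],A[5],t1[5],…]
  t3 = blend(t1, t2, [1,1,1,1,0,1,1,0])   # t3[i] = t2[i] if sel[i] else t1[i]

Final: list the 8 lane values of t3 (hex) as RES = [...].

RES = [0x39, 0x94, 0xe9, 0xf1, 0x94, 0x75, 0x46, 0x39]

→ t0 |39|1f|e9|f1|e7|1f|f1|39|
→ t1 |cc|e7|68|1f|94|f1|75|39|
→ t2 |39|94|e9|f1|e7|75|46|39|
→ t3 |39|94|e9|f1|94|75|46|39|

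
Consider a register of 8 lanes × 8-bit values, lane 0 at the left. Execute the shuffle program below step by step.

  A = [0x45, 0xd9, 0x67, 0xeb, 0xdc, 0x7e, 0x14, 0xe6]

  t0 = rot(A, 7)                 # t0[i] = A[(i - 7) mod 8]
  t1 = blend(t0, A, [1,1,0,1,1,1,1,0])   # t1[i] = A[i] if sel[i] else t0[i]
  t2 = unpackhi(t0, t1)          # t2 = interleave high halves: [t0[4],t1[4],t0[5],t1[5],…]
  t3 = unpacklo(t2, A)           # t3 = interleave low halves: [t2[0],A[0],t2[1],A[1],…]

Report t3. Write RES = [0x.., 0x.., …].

RES = [ 0x7e  0x45  0xdc  0xd9  0x14  0x67  0x7e  0xeb ]

  t0: d9 67 eb dc 7e 14 e6 45
  t1: 45 d9 eb eb dc 7e 14 45
  t2: 7e dc 14 7e e6 14 45 45
  t3: 7e 45 dc d9 14 67 7e eb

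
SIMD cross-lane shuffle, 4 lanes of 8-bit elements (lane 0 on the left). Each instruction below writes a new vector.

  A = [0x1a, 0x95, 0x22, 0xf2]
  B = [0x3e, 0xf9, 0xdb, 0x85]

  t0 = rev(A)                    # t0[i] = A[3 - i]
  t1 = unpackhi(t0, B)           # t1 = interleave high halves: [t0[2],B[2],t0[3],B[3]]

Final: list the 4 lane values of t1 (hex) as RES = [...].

t0 = [0xf2, 0x22, 0x95, 0x1a]
t1 = [0x95, 0xdb, 0x1a, 0x85]

RES = [0x95, 0xdb, 0x1a, 0x85]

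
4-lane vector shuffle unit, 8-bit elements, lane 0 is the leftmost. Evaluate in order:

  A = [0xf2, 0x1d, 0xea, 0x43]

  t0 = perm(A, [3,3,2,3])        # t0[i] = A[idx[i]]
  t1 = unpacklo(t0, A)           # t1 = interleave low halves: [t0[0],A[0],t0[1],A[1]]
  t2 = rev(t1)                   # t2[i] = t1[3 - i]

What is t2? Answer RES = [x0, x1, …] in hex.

RES = [0x1d, 0x43, 0xf2, 0x43]

→ t0 |43|43|ea|43|
→ t1 |43|f2|43|1d|
→ t2 |1d|43|f2|43|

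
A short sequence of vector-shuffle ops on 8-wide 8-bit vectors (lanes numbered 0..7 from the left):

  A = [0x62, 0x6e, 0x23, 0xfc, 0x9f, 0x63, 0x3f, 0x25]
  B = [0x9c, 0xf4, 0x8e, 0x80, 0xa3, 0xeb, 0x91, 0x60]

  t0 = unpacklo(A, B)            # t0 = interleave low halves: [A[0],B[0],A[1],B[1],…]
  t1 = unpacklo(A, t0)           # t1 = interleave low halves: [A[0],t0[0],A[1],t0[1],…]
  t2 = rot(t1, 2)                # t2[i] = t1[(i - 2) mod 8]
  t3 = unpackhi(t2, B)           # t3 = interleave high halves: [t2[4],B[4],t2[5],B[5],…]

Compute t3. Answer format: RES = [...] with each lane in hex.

→ t0 |62|9c|6e|f4|23|8e|fc|80|
→ t1 |62|62|6e|9c|23|6e|fc|f4|
→ t2 |fc|f4|62|62|6e|9c|23|6e|
→ t3 |6e|a3|9c|eb|23|91|6e|60|

RES = [0x6e, 0xa3, 0x9c, 0xeb, 0x23, 0x91, 0x6e, 0x60]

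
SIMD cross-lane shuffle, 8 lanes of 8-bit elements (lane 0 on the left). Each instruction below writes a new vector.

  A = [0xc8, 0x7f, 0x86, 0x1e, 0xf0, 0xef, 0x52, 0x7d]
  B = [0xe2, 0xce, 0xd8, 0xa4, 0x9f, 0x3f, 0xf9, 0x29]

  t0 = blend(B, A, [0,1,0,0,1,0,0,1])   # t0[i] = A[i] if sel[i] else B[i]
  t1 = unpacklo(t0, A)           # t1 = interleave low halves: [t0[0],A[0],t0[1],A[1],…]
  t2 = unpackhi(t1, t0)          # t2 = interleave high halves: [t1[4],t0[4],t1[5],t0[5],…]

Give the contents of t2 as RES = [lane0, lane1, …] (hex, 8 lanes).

t0 = [0xe2, 0x7f, 0xd8, 0xa4, 0xf0, 0x3f, 0xf9, 0x7d]
t1 = [0xe2, 0xc8, 0x7f, 0x7f, 0xd8, 0x86, 0xa4, 0x1e]
t2 = [0xd8, 0xf0, 0x86, 0x3f, 0xa4, 0xf9, 0x1e, 0x7d]

RES = [0xd8, 0xf0, 0x86, 0x3f, 0xa4, 0xf9, 0x1e, 0x7d]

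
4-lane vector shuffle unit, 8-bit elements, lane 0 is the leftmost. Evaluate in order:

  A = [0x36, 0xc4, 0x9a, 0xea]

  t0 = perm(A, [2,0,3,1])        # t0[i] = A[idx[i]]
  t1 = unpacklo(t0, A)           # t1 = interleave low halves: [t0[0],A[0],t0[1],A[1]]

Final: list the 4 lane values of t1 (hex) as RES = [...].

RES = [0x9a, 0x36, 0x36, 0xc4]

  t0: 9a 36 ea c4
  t1: 9a 36 36 c4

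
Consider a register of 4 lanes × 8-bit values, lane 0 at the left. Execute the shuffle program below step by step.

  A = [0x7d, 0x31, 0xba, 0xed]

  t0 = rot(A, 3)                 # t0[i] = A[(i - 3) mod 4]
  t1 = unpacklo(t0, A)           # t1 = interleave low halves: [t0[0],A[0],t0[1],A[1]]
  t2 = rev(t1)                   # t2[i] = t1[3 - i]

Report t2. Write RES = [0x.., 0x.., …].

RES = [ 0x31  0xba  0x7d  0x31 ]

t0 = [0x31, 0xba, 0xed, 0x7d]
t1 = [0x31, 0x7d, 0xba, 0x31]
t2 = [0x31, 0xba, 0x7d, 0x31]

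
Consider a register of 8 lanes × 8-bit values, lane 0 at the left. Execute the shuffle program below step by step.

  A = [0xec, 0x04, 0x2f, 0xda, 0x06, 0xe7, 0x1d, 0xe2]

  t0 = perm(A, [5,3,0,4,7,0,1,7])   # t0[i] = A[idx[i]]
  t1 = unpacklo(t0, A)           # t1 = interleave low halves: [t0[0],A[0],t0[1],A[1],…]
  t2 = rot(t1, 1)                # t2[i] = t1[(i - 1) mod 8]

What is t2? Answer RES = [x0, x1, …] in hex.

RES = [0xda, 0xe7, 0xec, 0xda, 0x04, 0xec, 0x2f, 0x06]

→ t0 |e7|da|ec|06|e2|ec|04|e2|
→ t1 |e7|ec|da|04|ec|2f|06|da|
→ t2 |da|e7|ec|da|04|ec|2f|06|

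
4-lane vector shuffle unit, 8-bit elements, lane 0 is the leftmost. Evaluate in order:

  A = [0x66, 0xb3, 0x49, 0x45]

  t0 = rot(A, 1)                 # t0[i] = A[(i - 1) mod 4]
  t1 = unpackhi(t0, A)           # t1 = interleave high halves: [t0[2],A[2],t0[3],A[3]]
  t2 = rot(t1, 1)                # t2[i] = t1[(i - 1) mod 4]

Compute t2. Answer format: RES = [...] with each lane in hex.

  t0: 45 66 b3 49
  t1: b3 49 49 45
  t2: 45 b3 49 49

RES = [0x45, 0xb3, 0x49, 0x49]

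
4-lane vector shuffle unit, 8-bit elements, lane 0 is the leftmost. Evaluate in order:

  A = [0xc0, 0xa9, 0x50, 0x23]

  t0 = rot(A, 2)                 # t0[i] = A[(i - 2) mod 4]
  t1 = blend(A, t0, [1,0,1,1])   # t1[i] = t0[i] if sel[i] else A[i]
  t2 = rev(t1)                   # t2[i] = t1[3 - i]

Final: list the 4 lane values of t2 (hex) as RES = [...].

→ t0 |50|23|c0|a9|
→ t1 |50|a9|c0|a9|
→ t2 |a9|c0|a9|50|

RES = [0xa9, 0xc0, 0xa9, 0x50]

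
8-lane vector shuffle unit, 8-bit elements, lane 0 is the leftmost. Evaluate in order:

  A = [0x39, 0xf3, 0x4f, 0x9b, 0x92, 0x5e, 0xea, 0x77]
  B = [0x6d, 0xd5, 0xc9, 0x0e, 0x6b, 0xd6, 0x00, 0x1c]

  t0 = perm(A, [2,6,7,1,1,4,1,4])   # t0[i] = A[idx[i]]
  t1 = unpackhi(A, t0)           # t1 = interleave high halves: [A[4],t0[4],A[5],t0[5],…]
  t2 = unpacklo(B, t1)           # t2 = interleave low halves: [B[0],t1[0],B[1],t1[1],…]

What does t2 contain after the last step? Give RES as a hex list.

RES = [0x6d, 0x92, 0xd5, 0xf3, 0xc9, 0x5e, 0x0e, 0x92]

t0 = [0x4f, 0xea, 0x77, 0xf3, 0xf3, 0x92, 0xf3, 0x92]
t1 = [0x92, 0xf3, 0x5e, 0x92, 0xea, 0xf3, 0x77, 0x92]
t2 = [0x6d, 0x92, 0xd5, 0xf3, 0xc9, 0x5e, 0x0e, 0x92]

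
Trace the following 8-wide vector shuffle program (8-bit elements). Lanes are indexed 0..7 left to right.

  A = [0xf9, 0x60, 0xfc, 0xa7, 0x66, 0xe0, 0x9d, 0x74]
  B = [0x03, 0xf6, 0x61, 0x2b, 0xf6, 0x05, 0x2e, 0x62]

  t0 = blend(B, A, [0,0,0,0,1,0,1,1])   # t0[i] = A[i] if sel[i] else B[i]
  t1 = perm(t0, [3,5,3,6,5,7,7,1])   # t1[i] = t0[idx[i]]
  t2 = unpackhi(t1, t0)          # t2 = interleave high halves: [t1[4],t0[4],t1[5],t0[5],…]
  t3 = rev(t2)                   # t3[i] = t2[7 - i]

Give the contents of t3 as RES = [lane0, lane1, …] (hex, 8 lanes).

t0 = [0x03, 0xf6, 0x61, 0x2b, 0x66, 0x05, 0x9d, 0x74]
t1 = [0x2b, 0x05, 0x2b, 0x9d, 0x05, 0x74, 0x74, 0xf6]
t2 = [0x05, 0x66, 0x74, 0x05, 0x74, 0x9d, 0xf6, 0x74]
t3 = [0x74, 0xf6, 0x9d, 0x74, 0x05, 0x74, 0x66, 0x05]

RES = [0x74, 0xf6, 0x9d, 0x74, 0x05, 0x74, 0x66, 0x05]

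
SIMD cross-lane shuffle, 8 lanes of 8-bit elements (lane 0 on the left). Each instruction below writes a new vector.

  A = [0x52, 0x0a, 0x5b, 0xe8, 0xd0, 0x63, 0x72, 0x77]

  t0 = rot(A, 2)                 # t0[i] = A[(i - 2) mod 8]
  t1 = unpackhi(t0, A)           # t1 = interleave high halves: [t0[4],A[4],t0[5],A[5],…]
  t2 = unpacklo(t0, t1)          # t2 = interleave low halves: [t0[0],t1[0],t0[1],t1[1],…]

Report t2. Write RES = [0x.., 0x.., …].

RES = [0x72, 0x5b, 0x77, 0xd0, 0x52, 0xe8, 0x0a, 0x63]

  t0: 72 77 52 0a 5b e8 d0 63
  t1: 5b d0 e8 63 d0 72 63 77
  t2: 72 5b 77 d0 52 e8 0a 63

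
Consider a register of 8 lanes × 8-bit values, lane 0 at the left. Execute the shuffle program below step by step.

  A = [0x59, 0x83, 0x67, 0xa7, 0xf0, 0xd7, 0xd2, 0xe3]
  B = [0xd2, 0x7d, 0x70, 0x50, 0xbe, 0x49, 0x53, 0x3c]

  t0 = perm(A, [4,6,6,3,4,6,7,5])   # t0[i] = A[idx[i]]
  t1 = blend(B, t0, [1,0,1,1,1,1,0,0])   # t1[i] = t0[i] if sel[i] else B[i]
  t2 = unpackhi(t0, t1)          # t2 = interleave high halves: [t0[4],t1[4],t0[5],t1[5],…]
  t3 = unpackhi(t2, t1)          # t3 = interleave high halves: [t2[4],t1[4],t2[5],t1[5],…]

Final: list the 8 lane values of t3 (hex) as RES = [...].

t0 = [0xf0, 0xd2, 0xd2, 0xa7, 0xf0, 0xd2, 0xe3, 0xd7]
t1 = [0xf0, 0x7d, 0xd2, 0xa7, 0xf0, 0xd2, 0x53, 0x3c]
t2 = [0xf0, 0xf0, 0xd2, 0xd2, 0xe3, 0x53, 0xd7, 0x3c]
t3 = [0xe3, 0xf0, 0x53, 0xd2, 0xd7, 0x53, 0x3c, 0x3c]

RES = [ 0xe3  0xf0  0x53  0xd2  0xd7  0x53  0x3c  0x3c ]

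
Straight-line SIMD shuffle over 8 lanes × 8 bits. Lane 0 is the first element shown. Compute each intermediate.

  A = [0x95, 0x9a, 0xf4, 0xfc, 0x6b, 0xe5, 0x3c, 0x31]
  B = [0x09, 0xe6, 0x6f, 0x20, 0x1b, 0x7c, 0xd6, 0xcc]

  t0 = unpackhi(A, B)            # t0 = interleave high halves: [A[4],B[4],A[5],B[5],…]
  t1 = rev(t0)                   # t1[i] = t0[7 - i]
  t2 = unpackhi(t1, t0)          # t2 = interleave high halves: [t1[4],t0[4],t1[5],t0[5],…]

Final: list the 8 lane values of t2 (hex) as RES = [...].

RES = [0x7c, 0x3c, 0xe5, 0xd6, 0x1b, 0x31, 0x6b, 0xcc]

→ t0 |6b|1b|e5|7c|3c|d6|31|cc|
→ t1 |cc|31|d6|3c|7c|e5|1b|6b|
→ t2 |7c|3c|e5|d6|1b|31|6b|cc|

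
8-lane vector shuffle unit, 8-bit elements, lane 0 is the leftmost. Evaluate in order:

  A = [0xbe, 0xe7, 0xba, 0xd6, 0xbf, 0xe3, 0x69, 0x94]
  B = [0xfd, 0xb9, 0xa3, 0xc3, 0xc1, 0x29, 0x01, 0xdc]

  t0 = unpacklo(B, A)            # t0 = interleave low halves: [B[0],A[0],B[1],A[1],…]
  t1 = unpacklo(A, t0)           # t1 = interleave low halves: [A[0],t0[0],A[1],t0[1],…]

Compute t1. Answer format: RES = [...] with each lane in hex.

RES = [ 0xbe  0xfd  0xe7  0xbe  0xba  0xb9  0xd6  0xe7 ]

→ t0 |fd|be|b9|e7|a3|ba|c3|d6|
→ t1 |be|fd|e7|be|ba|b9|d6|e7|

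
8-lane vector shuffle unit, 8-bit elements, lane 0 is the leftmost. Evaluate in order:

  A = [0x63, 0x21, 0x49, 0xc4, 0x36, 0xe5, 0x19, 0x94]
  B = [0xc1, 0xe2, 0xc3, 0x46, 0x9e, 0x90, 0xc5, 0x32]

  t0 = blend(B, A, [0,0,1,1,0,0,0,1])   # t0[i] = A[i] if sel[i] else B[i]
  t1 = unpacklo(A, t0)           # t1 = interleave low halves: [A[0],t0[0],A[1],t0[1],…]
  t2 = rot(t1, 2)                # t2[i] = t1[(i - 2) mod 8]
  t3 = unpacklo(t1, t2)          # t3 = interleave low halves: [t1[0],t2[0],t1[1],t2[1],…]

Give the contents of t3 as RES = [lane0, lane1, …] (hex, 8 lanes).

t0 = [0xc1, 0xe2, 0x49, 0xc4, 0x9e, 0x90, 0xc5, 0x94]
t1 = [0x63, 0xc1, 0x21, 0xe2, 0x49, 0x49, 0xc4, 0xc4]
t2 = [0xc4, 0xc4, 0x63, 0xc1, 0x21, 0xe2, 0x49, 0x49]
t3 = [0x63, 0xc4, 0xc1, 0xc4, 0x21, 0x63, 0xe2, 0xc1]

RES = [ 0x63  0xc4  0xc1  0xc4  0x21  0x63  0xe2  0xc1 ]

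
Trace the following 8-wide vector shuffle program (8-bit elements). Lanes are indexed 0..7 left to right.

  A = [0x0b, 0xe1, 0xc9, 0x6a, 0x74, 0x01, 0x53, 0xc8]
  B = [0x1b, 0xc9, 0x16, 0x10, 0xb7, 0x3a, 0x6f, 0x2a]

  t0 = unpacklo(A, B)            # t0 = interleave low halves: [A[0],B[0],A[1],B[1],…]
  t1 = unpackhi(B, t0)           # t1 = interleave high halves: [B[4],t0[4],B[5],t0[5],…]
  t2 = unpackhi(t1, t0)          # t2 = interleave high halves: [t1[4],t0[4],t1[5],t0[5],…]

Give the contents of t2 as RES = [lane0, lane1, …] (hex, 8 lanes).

RES = [ 0x6f  0xc9  0x6a  0x16  0x2a  0x6a  0x10  0x10 ]

t0 = [0x0b, 0x1b, 0xe1, 0xc9, 0xc9, 0x16, 0x6a, 0x10]
t1 = [0xb7, 0xc9, 0x3a, 0x16, 0x6f, 0x6a, 0x2a, 0x10]
t2 = [0x6f, 0xc9, 0x6a, 0x16, 0x2a, 0x6a, 0x10, 0x10]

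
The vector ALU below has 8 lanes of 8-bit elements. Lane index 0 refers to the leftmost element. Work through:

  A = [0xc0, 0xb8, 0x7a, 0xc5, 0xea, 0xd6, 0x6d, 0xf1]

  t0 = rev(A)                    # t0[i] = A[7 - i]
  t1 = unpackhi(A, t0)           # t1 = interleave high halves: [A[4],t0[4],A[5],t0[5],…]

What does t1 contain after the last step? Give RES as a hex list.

RES = [0xea, 0xc5, 0xd6, 0x7a, 0x6d, 0xb8, 0xf1, 0xc0]

→ t0 |f1|6d|d6|ea|c5|7a|b8|c0|
→ t1 |ea|c5|d6|7a|6d|b8|f1|c0|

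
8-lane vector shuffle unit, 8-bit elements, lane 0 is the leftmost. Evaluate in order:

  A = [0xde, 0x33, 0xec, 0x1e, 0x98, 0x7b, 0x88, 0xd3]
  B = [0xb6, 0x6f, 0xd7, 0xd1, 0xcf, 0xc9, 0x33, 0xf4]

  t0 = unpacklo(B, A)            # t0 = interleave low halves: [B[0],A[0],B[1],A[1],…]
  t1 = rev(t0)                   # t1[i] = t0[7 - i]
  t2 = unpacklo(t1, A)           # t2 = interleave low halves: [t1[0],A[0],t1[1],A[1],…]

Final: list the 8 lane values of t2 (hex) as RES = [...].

t0 = [0xb6, 0xde, 0x6f, 0x33, 0xd7, 0xec, 0xd1, 0x1e]
t1 = [0x1e, 0xd1, 0xec, 0xd7, 0x33, 0x6f, 0xde, 0xb6]
t2 = [0x1e, 0xde, 0xd1, 0x33, 0xec, 0xec, 0xd7, 0x1e]

RES = [0x1e, 0xde, 0xd1, 0x33, 0xec, 0xec, 0xd7, 0x1e]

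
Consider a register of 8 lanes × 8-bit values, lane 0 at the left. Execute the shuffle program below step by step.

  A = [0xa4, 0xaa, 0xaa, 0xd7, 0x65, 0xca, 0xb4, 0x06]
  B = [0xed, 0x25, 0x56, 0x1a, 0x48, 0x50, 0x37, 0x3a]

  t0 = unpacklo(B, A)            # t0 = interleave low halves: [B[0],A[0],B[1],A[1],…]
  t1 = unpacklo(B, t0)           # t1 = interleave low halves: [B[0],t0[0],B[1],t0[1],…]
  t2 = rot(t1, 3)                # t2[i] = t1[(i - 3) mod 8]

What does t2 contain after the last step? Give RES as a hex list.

t0 = [0xed, 0xa4, 0x25, 0xaa, 0x56, 0xaa, 0x1a, 0xd7]
t1 = [0xed, 0xed, 0x25, 0xa4, 0x56, 0x25, 0x1a, 0xaa]
t2 = [0x25, 0x1a, 0xaa, 0xed, 0xed, 0x25, 0xa4, 0x56]

RES = [0x25, 0x1a, 0xaa, 0xed, 0xed, 0x25, 0xa4, 0x56]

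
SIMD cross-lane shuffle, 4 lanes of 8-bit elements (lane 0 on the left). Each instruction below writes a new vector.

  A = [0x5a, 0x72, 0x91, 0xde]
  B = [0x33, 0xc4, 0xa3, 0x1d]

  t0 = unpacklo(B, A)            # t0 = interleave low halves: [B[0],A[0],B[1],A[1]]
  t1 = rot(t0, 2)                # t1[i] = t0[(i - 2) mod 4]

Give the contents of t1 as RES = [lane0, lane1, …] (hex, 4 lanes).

RES = [0xc4, 0x72, 0x33, 0x5a]

→ t0 |33|5a|c4|72|
→ t1 |c4|72|33|5a|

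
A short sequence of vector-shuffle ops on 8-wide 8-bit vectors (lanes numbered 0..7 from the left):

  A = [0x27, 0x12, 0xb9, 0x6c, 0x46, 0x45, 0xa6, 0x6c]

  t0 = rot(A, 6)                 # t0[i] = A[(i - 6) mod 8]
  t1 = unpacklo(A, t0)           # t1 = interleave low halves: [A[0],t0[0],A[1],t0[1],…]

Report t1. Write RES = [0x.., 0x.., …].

RES = [ 0x27  0xb9  0x12  0x6c  0xb9  0x46  0x6c  0x45 ]

→ t0 |b9|6c|46|45|a6|6c|27|12|
→ t1 |27|b9|12|6c|b9|46|6c|45|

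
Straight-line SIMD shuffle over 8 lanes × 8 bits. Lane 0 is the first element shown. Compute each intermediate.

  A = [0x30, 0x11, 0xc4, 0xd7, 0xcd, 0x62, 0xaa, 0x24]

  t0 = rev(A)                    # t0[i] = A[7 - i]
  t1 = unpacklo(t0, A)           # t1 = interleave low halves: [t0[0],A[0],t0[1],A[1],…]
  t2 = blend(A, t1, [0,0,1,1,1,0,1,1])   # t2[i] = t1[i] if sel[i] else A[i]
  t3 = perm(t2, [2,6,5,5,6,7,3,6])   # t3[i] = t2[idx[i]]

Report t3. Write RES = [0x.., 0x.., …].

RES = [0xaa, 0xcd, 0x62, 0x62, 0xcd, 0xd7, 0x11, 0xcd]

  t0: 24 aa 62 cd d7 c4 11 30
  t1: 24 30 aa 11 62 c4 cd d7
  t2: 30 11 aa 11 62 62 cd d7
  t3: aa cd 62 62 cd d7 11 cd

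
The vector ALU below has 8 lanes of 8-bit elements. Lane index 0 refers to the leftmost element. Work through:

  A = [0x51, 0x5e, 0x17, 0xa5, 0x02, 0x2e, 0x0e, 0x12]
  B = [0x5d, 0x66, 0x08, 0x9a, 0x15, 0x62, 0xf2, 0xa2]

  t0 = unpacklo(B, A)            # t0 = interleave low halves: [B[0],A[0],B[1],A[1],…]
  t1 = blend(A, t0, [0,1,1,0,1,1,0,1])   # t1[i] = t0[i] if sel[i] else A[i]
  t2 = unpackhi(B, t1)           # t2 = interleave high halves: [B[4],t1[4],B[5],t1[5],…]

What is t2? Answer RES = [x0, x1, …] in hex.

→ t0 |5d|51|66|5e|08|17|9a|a5|
→ t1 |51|51|66|a5|08|17|0e|a5|
→ t2 |15|08|62|17|f2|0e|a2|a5|

RES = [ 0x15  0x08  0x62  0x17  0xf2  0x0e  0xa2  0xa5 ]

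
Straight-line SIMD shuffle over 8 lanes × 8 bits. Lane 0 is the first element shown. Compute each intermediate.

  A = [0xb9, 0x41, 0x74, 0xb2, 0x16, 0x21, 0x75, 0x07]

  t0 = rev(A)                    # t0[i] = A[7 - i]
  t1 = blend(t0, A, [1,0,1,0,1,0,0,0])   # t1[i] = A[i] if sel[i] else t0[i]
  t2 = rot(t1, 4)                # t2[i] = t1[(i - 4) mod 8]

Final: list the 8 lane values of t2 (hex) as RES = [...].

RES = [ 0x16  0x74  0x41  0xb9  0xb9  0x75  0x74  0x16 ]

→ t0 |07|75|21|16|b2|74|41|b9|
→ t1 |b9|75|74|16|16|74|41|b9|
→ t2 |16|74|41|b9|b9|75|74|16|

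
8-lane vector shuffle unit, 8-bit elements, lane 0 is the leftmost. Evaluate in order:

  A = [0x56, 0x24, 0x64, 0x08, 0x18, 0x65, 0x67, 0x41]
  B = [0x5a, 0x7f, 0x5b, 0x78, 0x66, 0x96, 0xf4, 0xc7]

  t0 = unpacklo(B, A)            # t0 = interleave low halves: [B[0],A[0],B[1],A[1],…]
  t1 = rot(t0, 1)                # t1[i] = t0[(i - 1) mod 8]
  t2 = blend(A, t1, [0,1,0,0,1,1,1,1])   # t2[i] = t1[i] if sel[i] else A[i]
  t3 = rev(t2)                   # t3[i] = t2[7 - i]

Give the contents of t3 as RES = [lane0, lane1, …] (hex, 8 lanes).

RES = [ 0x78  0x64  0x5b  0x24  0x08  0x64  0x5a  0x56 ]

  t0: 5a 56 7f 24 5b 64 78 08
  t1: 08 5a 56 7f 24 5b 64 78
  t2: 56 5a 64 08 24 5b 64 78
  t3: 78 64 5b 24 08 64 5a 56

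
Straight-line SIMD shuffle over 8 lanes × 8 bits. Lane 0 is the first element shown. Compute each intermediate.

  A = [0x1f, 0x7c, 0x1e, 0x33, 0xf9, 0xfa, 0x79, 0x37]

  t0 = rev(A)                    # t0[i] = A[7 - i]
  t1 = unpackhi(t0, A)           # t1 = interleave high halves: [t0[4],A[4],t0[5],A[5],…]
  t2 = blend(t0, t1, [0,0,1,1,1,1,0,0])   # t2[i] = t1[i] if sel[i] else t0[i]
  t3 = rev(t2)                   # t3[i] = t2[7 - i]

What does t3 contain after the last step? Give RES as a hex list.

→ t0 |37|79|fa|f9|33|1e|7c|1f|
→ t1 |33|f9|1e|fa|7c|79|1f|37|
→ t2 |37|79|1e|fa|7c|79|7c|1f|
→ t3 |1f|7c|79|7c|fa|1e|79|37|

RES = [0x1f, 0x7c, 0x79, 0x7c, 0xfa, 0x1e, 0x79, 0x37]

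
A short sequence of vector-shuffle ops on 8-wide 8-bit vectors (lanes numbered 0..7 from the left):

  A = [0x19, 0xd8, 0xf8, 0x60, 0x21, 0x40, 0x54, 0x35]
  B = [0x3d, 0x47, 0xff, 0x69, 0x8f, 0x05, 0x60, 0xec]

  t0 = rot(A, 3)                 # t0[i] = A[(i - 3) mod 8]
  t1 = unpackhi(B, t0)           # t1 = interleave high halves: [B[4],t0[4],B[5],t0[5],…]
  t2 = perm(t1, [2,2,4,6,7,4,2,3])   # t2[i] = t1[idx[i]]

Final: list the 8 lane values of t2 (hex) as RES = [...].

t0 = [0x40, 0x54, 0x35, 0x19, 0xd8, 0xf8, 0x60, 0x21]
t1 = [0x8f, 0xd8, 0x05, 0xf8, 0x60, 0x60, 0xec, 0x21]
t2 = [0x05, 0x05, 0x60, 0xec, 0x21, 0x60, 0x05, 0xf8]

RES = [ 0x05  0x05  0x60  0xec  0x21  0x60  0x05  0xf8 ]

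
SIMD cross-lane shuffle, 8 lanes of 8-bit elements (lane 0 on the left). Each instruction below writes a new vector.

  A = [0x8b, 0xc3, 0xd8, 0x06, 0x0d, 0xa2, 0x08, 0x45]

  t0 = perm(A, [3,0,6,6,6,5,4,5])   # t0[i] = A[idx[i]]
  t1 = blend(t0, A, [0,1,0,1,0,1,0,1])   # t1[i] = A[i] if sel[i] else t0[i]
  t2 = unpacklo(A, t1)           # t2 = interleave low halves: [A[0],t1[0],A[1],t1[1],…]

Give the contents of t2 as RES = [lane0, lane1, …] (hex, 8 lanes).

RES = [ 0x8b  0x06  0xc3  0xc3  0xd8  0x08  0x06  0x06 ]

t0 = [0x06, 0x8b, 0x08, 0x08, 0x08, 0xa2, 0x0d, 0xa2]
t1 = [0x06, 0xc3, 0x08, 0x06, 0x08, 0xa2, 0x0d, 0x45]
t2 = [0x8b, 0x06, 0xc3, 0xc3, 0xd8, 0x08, 0x06, 0x06]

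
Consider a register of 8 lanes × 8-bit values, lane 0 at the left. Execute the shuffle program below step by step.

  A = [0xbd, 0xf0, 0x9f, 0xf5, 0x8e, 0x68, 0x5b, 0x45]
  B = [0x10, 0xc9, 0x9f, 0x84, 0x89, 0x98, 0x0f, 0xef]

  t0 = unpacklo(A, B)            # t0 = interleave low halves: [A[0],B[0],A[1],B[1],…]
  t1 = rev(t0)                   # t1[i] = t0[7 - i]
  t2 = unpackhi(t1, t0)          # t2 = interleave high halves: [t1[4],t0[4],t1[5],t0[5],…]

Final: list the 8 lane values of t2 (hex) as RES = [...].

RES = [0xc9, 0x9f, 0xf0, 0x9f, 0x10, 0xf5, 0xbd, 0x84]

t0 = [0xbd, 0x10, 0xf0, 0xc9, 0x9f, 0x9f, 0xf5, 0x84]
t1 = [0x84, 0xf5, 0x9f, 0x9f, 0xc9, 0xf0, 0x10, 0xbd]
t2 = [0xc9, 0x9f, 0xf0, 0x9f, 0x10, 0xf5, 0xbd, 0x84]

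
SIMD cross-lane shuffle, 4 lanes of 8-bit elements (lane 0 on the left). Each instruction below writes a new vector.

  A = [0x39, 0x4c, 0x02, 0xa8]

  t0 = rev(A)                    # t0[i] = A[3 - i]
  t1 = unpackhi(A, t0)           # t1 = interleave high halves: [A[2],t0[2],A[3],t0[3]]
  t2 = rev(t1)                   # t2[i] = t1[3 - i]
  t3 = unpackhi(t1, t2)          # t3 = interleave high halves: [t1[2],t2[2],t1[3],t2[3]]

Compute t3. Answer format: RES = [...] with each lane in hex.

→ t0 |a8|02|4c|39|
→ t1 |02|4c|a8|39|
→ t2 |39|a8|4c|02|
→ t3 |a8|4c|39|02|

RES = [ 0xa8  0x4c  0x39  0x02 ]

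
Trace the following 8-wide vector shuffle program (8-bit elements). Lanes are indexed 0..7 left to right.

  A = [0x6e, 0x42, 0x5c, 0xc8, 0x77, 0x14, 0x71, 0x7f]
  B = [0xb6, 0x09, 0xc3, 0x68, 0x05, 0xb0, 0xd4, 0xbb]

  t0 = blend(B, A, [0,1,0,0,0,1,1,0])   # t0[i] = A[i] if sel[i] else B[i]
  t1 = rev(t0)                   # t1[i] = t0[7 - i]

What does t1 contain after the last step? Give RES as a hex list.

t0 = [0xb6, 0x42, 0xc3, 0x68, 0x05, 0x14, 0x71, 0xbb]
t1 = [0xbb, 0x71, 0x14, 0x05, 0x68, 0xc3, 0x42, 0xb6]

RES = [0xbb, 0x71, 0x14, 0x05, 0x68, 0xc3, 0x42, 0xb6]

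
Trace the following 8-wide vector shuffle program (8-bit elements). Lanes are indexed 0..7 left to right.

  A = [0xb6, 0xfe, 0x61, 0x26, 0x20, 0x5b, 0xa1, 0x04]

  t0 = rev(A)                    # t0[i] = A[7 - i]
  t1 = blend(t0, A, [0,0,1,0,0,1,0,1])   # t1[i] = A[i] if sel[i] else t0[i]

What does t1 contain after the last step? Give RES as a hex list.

RES = [ 0x04  0xa1  0x61  0x20  0x26  0x5b  0xfe  0x04 ]

  t0: 04 a1 5b 20 26 61 fe b6
  t1: 04 a1 61 20 26 5b fe 04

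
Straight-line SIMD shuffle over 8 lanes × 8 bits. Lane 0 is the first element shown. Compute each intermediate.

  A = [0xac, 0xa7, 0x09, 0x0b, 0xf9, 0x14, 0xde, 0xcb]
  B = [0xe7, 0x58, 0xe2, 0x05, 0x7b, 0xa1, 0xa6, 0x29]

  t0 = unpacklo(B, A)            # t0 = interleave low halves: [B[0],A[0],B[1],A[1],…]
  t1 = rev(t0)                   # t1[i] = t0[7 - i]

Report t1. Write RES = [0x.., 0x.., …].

RES = [0x0b, 0x05, 0x09, 0xe2, 0xa7, 0x58, 0xac, 0xe7]

→ t0 |e7|ac|58|a7|e2|09|05|0b|
→ t1 |0b|05|09|e2|a7|58|ac|e7|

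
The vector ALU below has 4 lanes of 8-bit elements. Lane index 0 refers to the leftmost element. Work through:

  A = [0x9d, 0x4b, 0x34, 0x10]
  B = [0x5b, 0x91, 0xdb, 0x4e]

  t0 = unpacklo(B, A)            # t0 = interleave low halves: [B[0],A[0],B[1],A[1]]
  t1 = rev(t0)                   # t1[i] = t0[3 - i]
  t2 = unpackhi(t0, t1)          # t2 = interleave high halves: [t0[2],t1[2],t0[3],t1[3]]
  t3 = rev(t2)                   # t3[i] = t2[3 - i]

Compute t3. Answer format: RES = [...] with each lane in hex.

RES = [0x5b, 0x4b, 0x9d, 0x91]

  t0: 5b 9d 91 4b
  t1: 4b 91 9d 5b
  t2: 91 9d 4b 5b
  t3: 5b 4b 9d 91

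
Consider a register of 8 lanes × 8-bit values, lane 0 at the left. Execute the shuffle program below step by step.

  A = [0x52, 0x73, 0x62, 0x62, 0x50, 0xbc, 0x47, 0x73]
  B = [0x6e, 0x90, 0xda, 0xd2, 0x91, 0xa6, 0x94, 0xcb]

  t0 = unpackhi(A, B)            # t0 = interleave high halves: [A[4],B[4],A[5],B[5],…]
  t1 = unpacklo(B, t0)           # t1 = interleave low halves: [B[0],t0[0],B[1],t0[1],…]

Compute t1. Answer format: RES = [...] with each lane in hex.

→ t0 |50|91|bc|a6|47|94|73|cb|
→ t1 |6e|50|90|91|da|bc|d2|a6|

RES = [0x6e, 0x50, 0x90, 0x91, 0xda, 0xbc, 0xd2, 0xa6]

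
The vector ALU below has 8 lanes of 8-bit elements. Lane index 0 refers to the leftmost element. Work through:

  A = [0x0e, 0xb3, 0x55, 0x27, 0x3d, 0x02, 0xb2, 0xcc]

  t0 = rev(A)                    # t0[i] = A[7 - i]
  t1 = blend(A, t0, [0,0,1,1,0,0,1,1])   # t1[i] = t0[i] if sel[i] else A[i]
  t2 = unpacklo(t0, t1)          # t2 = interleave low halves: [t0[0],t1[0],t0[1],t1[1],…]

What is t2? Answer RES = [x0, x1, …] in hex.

RES = [ 0xcc  0x0e  0xb2  0xb3  0x02  0x02  0x3d  0x3d ]

  t0: cc b2 02 3d 27 55 b3 0e
  t1: 0e b3 02 3d 3d 02 b3 0e
  t2: cc 0e b2 b3 02 02 3d 3d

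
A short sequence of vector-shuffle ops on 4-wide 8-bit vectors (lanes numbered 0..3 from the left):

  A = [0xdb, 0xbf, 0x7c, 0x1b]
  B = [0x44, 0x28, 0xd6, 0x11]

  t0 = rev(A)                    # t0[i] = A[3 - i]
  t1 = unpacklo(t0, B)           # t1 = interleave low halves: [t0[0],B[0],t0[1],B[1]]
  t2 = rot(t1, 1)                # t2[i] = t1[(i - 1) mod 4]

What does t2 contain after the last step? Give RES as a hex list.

RES = [0x28, 0x1b, 0x44, 0x7c]

→ t0 |1b|7c|bf|db|
→ t1 |1b|44|7c|28|
→ t2 |28|1b|44|7c|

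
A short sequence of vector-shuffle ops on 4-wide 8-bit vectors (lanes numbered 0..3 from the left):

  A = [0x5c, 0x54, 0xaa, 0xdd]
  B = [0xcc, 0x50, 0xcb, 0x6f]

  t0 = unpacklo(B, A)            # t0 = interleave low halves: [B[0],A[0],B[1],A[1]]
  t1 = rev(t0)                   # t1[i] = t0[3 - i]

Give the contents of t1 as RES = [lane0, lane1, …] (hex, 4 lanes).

RES = [0x54, 0x50, 0x5c, 0xcc]

→ t0 |cc|5c|50|54|
→ t1 |54|50|5c|cc|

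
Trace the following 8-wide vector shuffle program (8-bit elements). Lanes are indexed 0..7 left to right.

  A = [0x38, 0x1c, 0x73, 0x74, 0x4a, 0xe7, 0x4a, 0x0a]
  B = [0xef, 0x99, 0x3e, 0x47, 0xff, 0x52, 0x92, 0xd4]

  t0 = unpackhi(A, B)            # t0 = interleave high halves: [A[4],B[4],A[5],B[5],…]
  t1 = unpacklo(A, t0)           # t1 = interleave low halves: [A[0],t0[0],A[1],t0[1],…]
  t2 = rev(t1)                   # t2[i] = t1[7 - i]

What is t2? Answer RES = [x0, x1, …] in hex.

RES = [ 0x52  0x74  0xe7  0x73  0xff  0x1c  0x4a  0x38 ]

t0 = [0x4a, 0xff, 0xe7, 0x52, 0x4a, 0x92, 0x0a, 0xd4]
t1 = [0x38, 0x4a, 0x1c, 0xff, 0x73, 0xe7, 0x74, 0x52]
t2 = [0x52, 0x74, 0xe7, 0x73, 0xff, 0x1c, 0x4a, 0x38]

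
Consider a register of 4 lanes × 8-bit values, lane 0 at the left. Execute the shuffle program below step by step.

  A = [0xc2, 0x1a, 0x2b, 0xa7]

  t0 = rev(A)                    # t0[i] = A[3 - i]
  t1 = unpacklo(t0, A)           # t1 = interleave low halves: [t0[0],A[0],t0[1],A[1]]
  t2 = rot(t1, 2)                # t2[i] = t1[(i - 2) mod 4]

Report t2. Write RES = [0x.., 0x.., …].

→ t0 |a7|2b|1a|c2|
→ t1 |a7|c2|2b|1a|
→ t2 |2b|1a|a7|c2|

RES = [ 0x2b  0x1a  0xa7  0xc2 ]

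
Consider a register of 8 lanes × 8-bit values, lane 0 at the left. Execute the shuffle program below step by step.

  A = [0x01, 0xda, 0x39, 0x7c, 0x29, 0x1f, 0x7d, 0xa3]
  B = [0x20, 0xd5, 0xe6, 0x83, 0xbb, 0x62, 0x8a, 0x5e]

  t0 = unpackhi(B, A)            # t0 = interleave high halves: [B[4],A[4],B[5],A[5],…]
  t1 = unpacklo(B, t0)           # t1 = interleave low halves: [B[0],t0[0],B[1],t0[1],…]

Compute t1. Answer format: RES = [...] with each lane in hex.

t0 = [0xbb, 0x29, 0x62, 0x1f, 0x8a, 0x7d, 0x5e, 0xa3]
t1 = [0x20, 0xbb, 0xd5, 0x29, 0xe6, 0x62, 0x83, 0x1f]

RES = [ 0x20  0xbb  0xd5  0x29  0xe6  0x62  0x83  0x1f ]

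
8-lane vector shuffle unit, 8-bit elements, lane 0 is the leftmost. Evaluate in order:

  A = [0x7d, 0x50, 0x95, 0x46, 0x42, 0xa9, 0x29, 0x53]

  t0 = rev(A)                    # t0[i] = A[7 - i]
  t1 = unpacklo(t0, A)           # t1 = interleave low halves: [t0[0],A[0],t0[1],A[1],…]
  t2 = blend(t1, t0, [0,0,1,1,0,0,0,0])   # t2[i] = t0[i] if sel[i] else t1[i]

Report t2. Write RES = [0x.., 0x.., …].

→ t0 |53|29|a9|42|46|95|50|7d|
→ t1 |53|7d|29|50|a9|95|42|46|
→ t2 |53|7d|a9|42|a9|95|42|46|

RES = [ 0x53  0x7d  0xa9  0x42  0xa9  0x95  0x42  0x46 ]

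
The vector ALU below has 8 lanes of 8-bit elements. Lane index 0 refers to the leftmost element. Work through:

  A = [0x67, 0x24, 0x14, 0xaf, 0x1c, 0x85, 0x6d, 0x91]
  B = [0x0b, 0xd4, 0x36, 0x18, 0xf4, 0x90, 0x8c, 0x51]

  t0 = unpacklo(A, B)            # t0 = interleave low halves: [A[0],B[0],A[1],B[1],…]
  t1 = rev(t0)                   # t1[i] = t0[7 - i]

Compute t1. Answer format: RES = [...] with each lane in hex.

RES = [0x18, 0xaf, 0x36, 0x14, 0xd4, 0x24, 0x0b, 0x67]

t0 = [0x67, 0x0b, 0x24, 0xd4, 0x14, 0x36, 0xaf, 0x18]
t1 = [0x18, 0xaf, 0x36, 0x14, 0xd4, 0x24, 0x0b, 0x67]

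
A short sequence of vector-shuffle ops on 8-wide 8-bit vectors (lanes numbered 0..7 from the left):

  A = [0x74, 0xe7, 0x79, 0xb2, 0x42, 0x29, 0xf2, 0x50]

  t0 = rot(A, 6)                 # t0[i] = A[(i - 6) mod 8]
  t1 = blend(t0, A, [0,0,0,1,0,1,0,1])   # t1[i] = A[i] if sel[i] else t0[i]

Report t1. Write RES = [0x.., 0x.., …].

  t0: 79 b2 42 29 f2 50 74 e7
  t1: 79 b2 42 b2 f2 29 74 50

RES = [0x79, 0xb2, 0x42, 0xb2, 0xf2, 0x29, 0x74, 0x50]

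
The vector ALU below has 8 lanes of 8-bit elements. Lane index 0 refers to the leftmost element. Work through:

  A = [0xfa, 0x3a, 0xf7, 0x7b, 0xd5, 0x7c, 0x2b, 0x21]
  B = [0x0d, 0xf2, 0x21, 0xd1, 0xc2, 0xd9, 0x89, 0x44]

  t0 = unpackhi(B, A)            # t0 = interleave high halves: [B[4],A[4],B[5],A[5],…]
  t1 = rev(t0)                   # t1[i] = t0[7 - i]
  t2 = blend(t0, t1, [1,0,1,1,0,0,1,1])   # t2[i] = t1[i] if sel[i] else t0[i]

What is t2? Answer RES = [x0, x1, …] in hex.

t0 = [0xc2, 0xd5, 0xd9, 0x7c, 0x89, 0x2b, 0x44, 0x21]
t1 = [0x21, 0x44, 0x2b, 0x89, 0x7c, 0xd9, 0xd5, 0xc2]
t2 = [0x21, 0xd5, 0x2b, 0x89, 0x89, 0x2b, 0xd5, 0xc2]

RES = [ 0x21  0xd5  0x2b  0x89  0x89  0x2b  0xd5  0xc2 ]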